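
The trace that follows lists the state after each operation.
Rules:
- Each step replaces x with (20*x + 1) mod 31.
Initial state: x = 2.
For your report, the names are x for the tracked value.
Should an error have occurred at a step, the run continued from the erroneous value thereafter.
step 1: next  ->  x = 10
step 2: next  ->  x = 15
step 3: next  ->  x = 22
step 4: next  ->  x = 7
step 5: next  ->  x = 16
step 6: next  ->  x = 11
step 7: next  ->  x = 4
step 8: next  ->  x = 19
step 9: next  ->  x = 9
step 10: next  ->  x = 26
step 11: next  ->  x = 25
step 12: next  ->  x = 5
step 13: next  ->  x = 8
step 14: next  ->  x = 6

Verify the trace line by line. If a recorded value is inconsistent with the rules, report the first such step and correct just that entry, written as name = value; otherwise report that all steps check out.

step 5, x = 17

Step 1: x = (20*2 + 1) mod 31 = 10 — consistent with the trace.
Step 2: x = (20*10 + 1) mod 31 = 15 — no discrepancy.
Step 3: x = (20*15 + 1) mod 31 = 22 — no discrepancy.
Step 4: x = (20*22 + 1) mod 31 = 7 — consistent with the trace.
Step 5: x = (20*7 + 1) mod 31 = 17 — a discrepancy with the trace.
Conclusion: step 5 carries the first error; the entry should be x = 17.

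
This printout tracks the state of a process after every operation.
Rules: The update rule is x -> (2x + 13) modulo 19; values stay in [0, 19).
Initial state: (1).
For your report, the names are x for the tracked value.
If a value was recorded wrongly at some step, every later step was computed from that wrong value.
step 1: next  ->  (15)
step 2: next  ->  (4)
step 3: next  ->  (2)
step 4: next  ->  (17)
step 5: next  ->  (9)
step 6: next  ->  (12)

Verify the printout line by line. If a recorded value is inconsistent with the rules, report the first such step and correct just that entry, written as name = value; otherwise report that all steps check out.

step 2, x = 5

1. x = (2*1 + 13) mod 19 = 15 (no discrepancy)
2. x = (2*15 + 13) mod 19 = 5 (first mismatch against the printout)
First incorrect step: 2; the correct value is x = 5.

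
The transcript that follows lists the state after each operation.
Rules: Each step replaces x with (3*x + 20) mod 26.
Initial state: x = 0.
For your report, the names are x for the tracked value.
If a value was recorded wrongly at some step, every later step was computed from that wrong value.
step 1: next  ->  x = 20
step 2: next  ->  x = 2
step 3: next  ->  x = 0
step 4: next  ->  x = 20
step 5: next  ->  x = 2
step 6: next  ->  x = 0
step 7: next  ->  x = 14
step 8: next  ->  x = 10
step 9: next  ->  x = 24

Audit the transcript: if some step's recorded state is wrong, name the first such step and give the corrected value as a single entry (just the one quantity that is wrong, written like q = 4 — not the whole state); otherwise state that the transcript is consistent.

Step 1: x = (3*0 + 20) mod 26 = 20 — verified.
Step 2: x = (3*20 + 20) mod 26 = 2 — checks out.
Step 3: x = (3*2 + 20) mod 26 = 0 — no discrepancy.
Step 4: x = (3*0 + 20) mod 26 = 20 — consistent with the transcript.
Step 5: x = (3*20 + 20) mod 26 = 2 — exactly as logged.
Step 6: x = (3*2 + 20) mod 26 = 0 — no discrepancy.
Step 7: x = (3*0 + 20) mod 26 = 20 — the recorded entry deviates here.
Step 7 is the first one off; corrected, x = 20.

step 7, x = 20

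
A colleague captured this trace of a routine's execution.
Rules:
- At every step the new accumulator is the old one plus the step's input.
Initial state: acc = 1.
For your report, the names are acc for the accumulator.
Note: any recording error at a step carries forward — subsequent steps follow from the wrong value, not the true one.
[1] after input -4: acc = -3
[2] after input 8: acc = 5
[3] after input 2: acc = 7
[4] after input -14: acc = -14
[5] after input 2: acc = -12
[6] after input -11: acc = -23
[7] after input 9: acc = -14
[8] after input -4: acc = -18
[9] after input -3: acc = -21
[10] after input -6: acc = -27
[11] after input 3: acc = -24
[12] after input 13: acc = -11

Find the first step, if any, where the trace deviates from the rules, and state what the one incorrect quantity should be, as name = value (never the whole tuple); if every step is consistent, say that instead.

Step 1: acc = 1 + -4 = -3 — matches.
Step 2: acc = -3 + 8 = 5 — matches.
Step 3: acc = 5 + 2 = 7 — exactly as logged.
Step 4: acc = 7 + -14 = -7 — the recorded entry deviates here.
Step 4 is the first one off; corrected, acc = -7.

step 4, acc = -7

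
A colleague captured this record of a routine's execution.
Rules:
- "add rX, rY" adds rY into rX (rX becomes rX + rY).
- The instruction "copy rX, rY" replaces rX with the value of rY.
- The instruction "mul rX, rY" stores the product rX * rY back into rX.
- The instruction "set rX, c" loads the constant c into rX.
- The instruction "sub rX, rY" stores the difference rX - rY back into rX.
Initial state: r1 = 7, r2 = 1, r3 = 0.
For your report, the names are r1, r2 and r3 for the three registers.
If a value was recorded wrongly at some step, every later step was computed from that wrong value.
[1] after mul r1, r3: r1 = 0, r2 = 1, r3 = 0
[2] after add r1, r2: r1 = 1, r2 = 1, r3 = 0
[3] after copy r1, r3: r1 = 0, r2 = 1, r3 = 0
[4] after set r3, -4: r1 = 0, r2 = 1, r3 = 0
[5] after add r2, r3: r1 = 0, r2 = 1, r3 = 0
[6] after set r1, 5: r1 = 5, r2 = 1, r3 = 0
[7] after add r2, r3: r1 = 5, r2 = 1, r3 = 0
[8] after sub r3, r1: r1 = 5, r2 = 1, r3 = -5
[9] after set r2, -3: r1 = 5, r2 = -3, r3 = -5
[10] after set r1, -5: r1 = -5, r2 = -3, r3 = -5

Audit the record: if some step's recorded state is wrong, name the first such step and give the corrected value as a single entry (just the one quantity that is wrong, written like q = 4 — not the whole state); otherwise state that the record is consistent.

Recomputing the run from the initial state:
step 1: r1 = 0, r2 = 1, r3 = 0
step 2: r1 = 1, r2 = 1, r3 = 0
step 3: r1 = 0, r2 = 1, r3 = 0
step 4: r1 = 0, r2 = 1, r3 = -4
step 5: r1 = 0, r2 = -3, r3 = -4
step 6: r1 = 5, r2 = -3, r3 = -4
step 7: r1 = 5, r2 = -7, r3 = -4
step 8: r1 = 5, r2 = -7, r3 = -9
step 9: r1 = 5, r2 = -3, r3 = -9
step 10: r1 = -5, r2 = -3, r3 = -9
The first disagreement with the record is at step 4, where the value should be r3 = -4.

step 4, r3 = -4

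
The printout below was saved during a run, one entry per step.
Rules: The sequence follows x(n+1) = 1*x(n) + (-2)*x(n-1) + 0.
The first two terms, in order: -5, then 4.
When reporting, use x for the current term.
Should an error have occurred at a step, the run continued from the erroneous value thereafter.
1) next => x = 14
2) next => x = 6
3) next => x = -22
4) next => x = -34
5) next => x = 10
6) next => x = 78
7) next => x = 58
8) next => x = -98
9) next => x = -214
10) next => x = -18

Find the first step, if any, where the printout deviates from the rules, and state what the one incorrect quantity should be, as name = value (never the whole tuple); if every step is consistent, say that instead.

Step 1: x = 1*(4) + (-2)*(-5) + (0) = 14 — confirmed correct.
Step 2: x = 1*(14) + (-2)*(4) + (0) = 6 — no discrepancy.
Step 3: x = 1*(6) + (-2)*(14) + (0) = -22 — checks out.
Step 4: x = 1*(-22) + (-2)*(6) + (0) = -34 — confirmed correct.
Step 5: x = 1*(-34) + (-2)*(-22) + (0) = 10 — consistent with the printout.
Step 6: x = 1*(10) + (-2)*(-34) + (0) = 78 — no discrepancy.
Step 7: x = 1*(78) + (-2)*(10) + (0) = 58 — no discrepancy.
Step 8: x = 1*(58) + (-2)*(78) + (0) = -98 — no discrepancy.
Step 9: x = 1*(-98) + (-2)*(58) + (0) = -214 — verified.
Step 10: x = 1*(-214) + (-2)*(-98) + (0) = -18 — in agreement.
All entries verified; no error found.

no error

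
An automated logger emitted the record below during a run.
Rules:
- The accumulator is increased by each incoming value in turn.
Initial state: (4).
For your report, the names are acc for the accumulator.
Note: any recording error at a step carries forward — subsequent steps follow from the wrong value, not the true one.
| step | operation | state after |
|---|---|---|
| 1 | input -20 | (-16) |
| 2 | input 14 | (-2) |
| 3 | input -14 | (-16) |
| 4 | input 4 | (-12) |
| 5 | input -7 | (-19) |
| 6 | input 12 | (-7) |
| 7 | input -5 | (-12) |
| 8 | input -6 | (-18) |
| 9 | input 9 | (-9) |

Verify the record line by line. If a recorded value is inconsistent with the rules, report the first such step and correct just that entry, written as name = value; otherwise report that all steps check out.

1. acc = 4 + -20 = -16 (same as recorded)
2. acc = -16 + 14 = -2 (checks out)
3. acc = -2 + -14 = -16 (verified)
4. acc = -16 + 4 = -12 (in agreement)
5. acc = -12 + -7 = -19 (in agreement)
6. acc = -19 + 12 = -7 (matches)
7. acc = -7 + -5 = -12 (agrees with the record)
8. acc = -12 + -6 = -18 (verified)
9. acc = -18 + 9 = -9 (agrees with the record)
The whole run recomputes cleanly — no discrepancies.

no error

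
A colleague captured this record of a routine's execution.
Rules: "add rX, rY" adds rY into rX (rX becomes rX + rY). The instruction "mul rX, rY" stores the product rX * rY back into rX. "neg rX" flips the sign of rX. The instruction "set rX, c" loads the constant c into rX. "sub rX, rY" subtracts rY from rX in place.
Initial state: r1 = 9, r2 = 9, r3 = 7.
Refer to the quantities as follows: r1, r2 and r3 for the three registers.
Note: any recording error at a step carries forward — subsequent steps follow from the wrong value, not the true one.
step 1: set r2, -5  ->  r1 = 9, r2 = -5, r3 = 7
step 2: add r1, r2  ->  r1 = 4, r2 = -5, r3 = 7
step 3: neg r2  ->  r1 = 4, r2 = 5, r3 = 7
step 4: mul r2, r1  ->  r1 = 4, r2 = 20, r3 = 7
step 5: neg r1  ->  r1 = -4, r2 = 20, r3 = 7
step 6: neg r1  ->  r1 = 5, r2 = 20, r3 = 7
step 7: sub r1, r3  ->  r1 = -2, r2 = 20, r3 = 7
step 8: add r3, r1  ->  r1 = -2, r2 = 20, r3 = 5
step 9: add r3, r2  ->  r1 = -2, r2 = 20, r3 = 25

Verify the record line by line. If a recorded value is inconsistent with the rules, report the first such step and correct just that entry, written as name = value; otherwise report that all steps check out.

step 1: r2 = -5 -> same as recorded
step 2: r1 = 9 + -5 = 4 -> agrees with the record
step 3: r2 = -(-5) = 5 -> no discrepancy
step 4: r2 = 5 * 4 = 20 -> same as recorded
step 5: r1 = -(4) = -4 -> in agreement
step 6: r1 = -(-4) = 4 -> this is not what the record shows
Step 6 is the first one off; corrected, r1 = 4.

step 6, r1 = 4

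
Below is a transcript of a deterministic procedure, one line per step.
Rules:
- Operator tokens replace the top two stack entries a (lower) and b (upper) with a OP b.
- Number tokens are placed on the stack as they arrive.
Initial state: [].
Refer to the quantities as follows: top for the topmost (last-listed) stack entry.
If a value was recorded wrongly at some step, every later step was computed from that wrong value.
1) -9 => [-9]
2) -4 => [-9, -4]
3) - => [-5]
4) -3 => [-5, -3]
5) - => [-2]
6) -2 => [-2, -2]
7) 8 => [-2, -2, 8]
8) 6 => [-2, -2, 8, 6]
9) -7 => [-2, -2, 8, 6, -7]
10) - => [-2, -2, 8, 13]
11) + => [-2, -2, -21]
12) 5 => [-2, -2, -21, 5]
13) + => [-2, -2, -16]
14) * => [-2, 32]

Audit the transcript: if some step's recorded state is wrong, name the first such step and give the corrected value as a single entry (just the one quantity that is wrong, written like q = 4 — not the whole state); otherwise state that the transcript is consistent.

Step 1: push -9: top = -9 — agrees with the transcript.
Step 2: push -4: top = -4 — agrees with the transcript.
Step 3: -9 - -4 = -5 — no discrepancy.
Step 4: push -3: top = -3 — consistent with the transcript.
Step 5: -5 - -3 = -2 — agrees with the transcript.
Step 6: push -2: top = -2 — in agreement.
Step 7: push 8: top = 8 — exactly as logged.
Step 8: push 6: top = 6 — exactly as logged.
Step 9: push -7: top = -7 — confirmed correct.
Step 10: 6 - -7 = 13 — agrees with the transcript.
Step 11: 8 + 13 = 21 — a discrepancy with the transcript.
First deviation found at step 11; the corrected entry is top = 21.

step 11, top = 21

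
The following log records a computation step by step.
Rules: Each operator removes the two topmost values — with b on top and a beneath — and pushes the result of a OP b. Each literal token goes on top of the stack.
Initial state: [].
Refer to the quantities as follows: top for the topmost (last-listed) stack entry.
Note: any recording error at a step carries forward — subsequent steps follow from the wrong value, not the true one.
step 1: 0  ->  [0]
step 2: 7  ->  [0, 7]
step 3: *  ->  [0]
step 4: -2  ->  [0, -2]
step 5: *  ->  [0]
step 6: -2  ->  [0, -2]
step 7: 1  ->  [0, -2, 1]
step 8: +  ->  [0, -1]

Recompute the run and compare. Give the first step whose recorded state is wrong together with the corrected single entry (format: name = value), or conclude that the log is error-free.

no error

step 1: push 0: top = 0 -> same as recorded
step 2: push 7: top = 7 -> no discrepancy
step 3: 0 * 7 = 0 -> agrees with the log
step 4: push -2: top = -2 -> no discrepancy
step 5: 0 * -2 = 0 -> same as recorded
step 6: push -2: top = -2 -> no discrepancy
step 7: push 1: top = 1 -> checks out
step 8: -2 + 1 = -1 -> agrees with the log
All steps check out; nothing to correct.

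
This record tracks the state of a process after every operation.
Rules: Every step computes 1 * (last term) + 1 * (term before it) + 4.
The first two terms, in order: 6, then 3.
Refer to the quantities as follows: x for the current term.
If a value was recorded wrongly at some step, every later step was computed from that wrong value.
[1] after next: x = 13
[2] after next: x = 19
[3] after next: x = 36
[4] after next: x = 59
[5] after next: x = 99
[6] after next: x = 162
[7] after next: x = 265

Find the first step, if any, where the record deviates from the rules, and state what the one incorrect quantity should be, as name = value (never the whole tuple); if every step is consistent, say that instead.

1. x = 1*(3) + (1)*(6) + (4) = 13 (agrees with the record)
2. x = 1*(13) + (1)*(3) + (4) = 20 (a discrepancy with the record)
First incorrect step: 2; the correct value is x = 20.

step 2, x = 20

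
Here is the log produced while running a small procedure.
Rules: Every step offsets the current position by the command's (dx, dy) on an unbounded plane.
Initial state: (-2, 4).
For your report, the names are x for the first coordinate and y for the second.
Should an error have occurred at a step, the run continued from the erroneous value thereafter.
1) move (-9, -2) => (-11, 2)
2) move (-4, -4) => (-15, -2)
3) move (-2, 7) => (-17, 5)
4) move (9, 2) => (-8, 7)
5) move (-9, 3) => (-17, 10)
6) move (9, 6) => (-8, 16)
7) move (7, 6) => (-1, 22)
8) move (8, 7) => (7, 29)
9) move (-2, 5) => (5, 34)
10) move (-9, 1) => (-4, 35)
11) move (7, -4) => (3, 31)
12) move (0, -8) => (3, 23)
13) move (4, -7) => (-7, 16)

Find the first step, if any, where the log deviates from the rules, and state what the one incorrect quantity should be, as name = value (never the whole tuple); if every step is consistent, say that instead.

step 13, x = 7

Recomputing the run from the initial state:
step 1: x = -11, y = 2
step 2: x = -15, y = -2
step 3: x = -17, y = 5
step 4: x = -8, y = 7
step 5: x = -17, y = 10
step 6: x = -8, y = 16
step 7: x = -1, y = 22
step 8: x = 7, y = 29
step 9: x = 5, y = 34
step 10: x = -4, y = 35
step 11: x = 3, y = 31
step 12: x = 3, y = 23
step 13: x = 7, y = 16
The first disagreement with the log is at step 13, where the value should be x = 7.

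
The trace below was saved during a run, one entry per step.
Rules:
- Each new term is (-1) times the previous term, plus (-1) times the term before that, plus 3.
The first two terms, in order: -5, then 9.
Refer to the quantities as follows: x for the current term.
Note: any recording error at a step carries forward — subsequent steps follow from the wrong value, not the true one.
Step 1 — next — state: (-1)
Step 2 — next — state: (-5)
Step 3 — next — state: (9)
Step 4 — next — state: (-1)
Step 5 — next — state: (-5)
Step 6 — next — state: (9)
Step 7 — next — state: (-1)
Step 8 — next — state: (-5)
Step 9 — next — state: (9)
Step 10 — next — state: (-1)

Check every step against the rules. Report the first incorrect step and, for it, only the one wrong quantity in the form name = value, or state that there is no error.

step 1: x = -1*(9) + (-1)*(-5) + (3) = -1 -> checks out
step 2: x = -1*(-1) + (-1)*(9) + (3) = -5 -> consistent with the trace
step 3: x = -1*(-5) + (-1)*(-1) + (3) = 9 -> no discrepancy
step 4: x = -1*(9) + (-1)*(-5) + (3) = -1 -> same as recorded
step 5: x = -1*(-1) + (-1)*(9) + (3) = -5 -> no discrepancy
step 6: x = -1*(-5) + (-1)*(-1) + (3) = 9 -> confirmed correct
step 7: x = -1*(9) + (-1)*(-5) + (3) = -1 -> confirmed correct
step 8: x = -1*(-1) + (-1)*(9) + (3) = -5 -> matches
step 9: x = -1*(-5) + (-1)*(-1) + (3) = 9 -> checks out
step 10: x = -1*(9) + (-1)*(-5) + (3) = -1 -> exactly as logged
All entries verified; no error found.

no error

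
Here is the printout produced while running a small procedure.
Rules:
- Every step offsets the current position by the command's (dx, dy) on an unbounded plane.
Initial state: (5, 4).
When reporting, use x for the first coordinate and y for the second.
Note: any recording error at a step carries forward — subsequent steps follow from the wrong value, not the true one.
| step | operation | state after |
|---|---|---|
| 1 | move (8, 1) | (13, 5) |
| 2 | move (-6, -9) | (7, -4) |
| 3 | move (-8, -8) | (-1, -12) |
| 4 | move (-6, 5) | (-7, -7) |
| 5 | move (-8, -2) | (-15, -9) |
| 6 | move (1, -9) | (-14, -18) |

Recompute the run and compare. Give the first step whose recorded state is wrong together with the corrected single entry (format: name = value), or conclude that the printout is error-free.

no error

Step 1: x = 5 + (8) = 13, y = 4 + (1) = 5 — consistent with the printout.
Step 2: x = 13 + (-6) = 7, y = 5 + (-9) = -4 — confirmed correct.
Step 3: x = 7 + (-8) = -1, y = -4 + (-8) = -12 — in agreement.
Step 4: x = -1 + (-6) = -7, y = -12 + (5) = -7 — verified.
Step 5: x = -7 + (-8) = -15, y = -7 + (-2) = -9 — consistent with the printout.
Step 6: x = -15 + (1) = -14, y = -9 + (-9) = -18 — confirmed correct.
The whole run recomputes cleanly — no discrepancies.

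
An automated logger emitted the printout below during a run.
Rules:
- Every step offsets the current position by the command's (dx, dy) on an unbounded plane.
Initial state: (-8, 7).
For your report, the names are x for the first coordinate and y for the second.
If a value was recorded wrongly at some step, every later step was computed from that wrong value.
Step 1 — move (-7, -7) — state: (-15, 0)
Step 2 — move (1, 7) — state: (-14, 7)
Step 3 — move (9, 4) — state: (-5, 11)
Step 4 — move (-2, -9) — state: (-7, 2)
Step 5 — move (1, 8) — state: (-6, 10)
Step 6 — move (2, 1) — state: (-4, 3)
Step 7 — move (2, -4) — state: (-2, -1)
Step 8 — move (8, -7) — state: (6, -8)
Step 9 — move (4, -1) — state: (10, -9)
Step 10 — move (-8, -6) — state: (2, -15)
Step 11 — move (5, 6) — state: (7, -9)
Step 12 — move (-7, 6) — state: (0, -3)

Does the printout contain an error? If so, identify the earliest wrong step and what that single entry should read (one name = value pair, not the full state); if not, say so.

step 6, y = 11

Step 1: x = -8 + (-7) = -15, y = 7 + (-7) = 0 — matches.
Step 2: x = -15 + (1) = -14, y = 0 + (7) = 7 — confirmed correct.
Step 3: x = -14 + (9) = -5, y = 7 + (4) = 11 — consistent with the printout.
Step 4: x = -5 + (-2) = -7, y = 11 + (-9) = 2 — same as recorded.
Step 5: x = -7 + (1) = -6, y = 2 + (8) = 10 — in agreement.
Step 6: x = -6 + (2) = -4, y = 10 + (1) = 11 — the printout disagrees here.
First deviation found at step 6; the corrected entry is y = 11.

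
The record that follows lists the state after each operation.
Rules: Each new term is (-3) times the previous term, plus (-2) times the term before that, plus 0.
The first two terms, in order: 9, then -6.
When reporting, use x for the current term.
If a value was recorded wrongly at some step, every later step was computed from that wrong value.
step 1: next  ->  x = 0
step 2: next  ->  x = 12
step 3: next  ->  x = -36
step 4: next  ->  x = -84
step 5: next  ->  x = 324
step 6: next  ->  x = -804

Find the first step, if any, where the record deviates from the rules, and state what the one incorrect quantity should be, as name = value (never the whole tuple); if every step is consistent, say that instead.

1. x = -3*(-6) + (-2)*(9) + (0) = 0 (same as recorded)
2. x = -3*(0) + (-2)*(-6) + (0) = 12 (matches)
3. x = -3*(12) + (-2)*(0) + (0) = -36 (no discrepancy)
4. x = -3*(-36) + (-2)*(12) + (0) = 84 (not what was recorded)
Step 4 is the first one off; corrected, x = 84.

step 4, x = 84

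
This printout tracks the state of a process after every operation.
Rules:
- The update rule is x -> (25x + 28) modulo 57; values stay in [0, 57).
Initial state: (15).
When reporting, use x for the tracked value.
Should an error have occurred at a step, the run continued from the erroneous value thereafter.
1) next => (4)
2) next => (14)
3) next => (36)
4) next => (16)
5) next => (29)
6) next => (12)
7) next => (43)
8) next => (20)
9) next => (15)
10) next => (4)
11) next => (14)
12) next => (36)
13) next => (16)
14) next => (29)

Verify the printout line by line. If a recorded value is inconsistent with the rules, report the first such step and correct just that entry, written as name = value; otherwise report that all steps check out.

no error

1. x = (25*15 + 28) mod 57 = 4 (exactly as logged)
2. x = (25*4 + 28) mod 57 = 14 (consistent with the printout)
3. x = (25*14 + 28) mod 57 = 36 (verified)
4. x = (25*36 + 28) mod 57 = 16 (consistent with the printout)
5. x = (25*16 + 28) mod 57 = 29 (checks out)
6. x = (25*29 + 28) mod 57 = 12 (in agreement)
7. x = (25*12 + 28) mod 57 = 43 (confirmed correct)
8. x = (25*43 + 28) mod 57 = 20 (checks out)
9. x = (25*20 + 28) mod 57 = 15 (agrees with the printout)
10. x = (25*15 + 28) mod 57 = 4 (consistent with the printout)
11. x = (25*4 + 28) mod 57 = 14 (confirmed correct)
12. x = (25*14 + 28) mod 57 = 36 (no discrepancy)
13. x = (25*36 + 28) mod 57 = 16 (consistent with the printout)
14. x = (25*16 + 28) mod 57 = 29 (confirmed correct)
Every step is consistent.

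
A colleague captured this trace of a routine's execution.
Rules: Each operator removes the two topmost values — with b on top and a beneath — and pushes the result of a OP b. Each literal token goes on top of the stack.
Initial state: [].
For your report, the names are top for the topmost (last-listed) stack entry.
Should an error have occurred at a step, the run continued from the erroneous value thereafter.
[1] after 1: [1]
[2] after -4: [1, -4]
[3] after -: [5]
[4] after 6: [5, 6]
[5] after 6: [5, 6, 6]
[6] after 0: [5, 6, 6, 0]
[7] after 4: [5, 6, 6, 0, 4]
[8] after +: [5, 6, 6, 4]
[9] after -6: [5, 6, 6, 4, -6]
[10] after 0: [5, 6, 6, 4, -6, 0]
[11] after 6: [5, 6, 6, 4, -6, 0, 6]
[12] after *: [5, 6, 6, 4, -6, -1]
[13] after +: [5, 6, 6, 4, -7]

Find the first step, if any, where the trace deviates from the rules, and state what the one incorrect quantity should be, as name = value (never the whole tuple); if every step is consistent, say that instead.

step 12, top = 0

1. push 1: top = 1 (matches)
2. push -4: top = -4 (exactly as logged)
3. 1 - -4 = 5 (exactly as logged)
4. push 6: top = 6 (matches)
5. push 6: top = 6 (confirmed correct)
6. push 0: top = 0 (in agreement)
7. push 4: top = 4 (verified)
8. 0 + 4 = 4 (consistent with the trace)
9. push -6: top = -6 (matches)
10. push 0: top = 0 (no discrepancy)
11. push 6: top = 6 (consistent with the trace)
12. 0 * 6 = 0 (the recorded entry deviates here)
The audit stops at step 12: the recorded entry is wrong and should be top = 0.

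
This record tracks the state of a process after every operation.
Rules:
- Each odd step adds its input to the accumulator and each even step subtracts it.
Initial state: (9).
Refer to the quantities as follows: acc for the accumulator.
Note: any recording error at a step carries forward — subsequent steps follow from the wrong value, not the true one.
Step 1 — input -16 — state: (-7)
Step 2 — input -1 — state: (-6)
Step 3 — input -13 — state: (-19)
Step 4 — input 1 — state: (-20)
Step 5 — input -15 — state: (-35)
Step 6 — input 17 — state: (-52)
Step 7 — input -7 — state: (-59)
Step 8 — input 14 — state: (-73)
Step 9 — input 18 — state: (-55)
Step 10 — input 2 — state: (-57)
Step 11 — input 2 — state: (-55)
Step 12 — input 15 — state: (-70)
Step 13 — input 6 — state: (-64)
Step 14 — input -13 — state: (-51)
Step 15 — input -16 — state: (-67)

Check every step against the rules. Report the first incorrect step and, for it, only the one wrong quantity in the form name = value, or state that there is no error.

no error

Recomputing the run from the initial state:
step 1: acc = -7
step 2: acc = -6
step 3: acc = -19
step 4: acc = -20
step 5: acc = -35
step 6: acc = -52
step 7: acc = -59
step 8: acc = -73
step 9: acc = -55
step 10: acc = -57
step 11: acc = -55
step 12: acc = -70
step 13: acc = -64
step 14: acc = -51
step 15: acc = -67
This matches the record at every step.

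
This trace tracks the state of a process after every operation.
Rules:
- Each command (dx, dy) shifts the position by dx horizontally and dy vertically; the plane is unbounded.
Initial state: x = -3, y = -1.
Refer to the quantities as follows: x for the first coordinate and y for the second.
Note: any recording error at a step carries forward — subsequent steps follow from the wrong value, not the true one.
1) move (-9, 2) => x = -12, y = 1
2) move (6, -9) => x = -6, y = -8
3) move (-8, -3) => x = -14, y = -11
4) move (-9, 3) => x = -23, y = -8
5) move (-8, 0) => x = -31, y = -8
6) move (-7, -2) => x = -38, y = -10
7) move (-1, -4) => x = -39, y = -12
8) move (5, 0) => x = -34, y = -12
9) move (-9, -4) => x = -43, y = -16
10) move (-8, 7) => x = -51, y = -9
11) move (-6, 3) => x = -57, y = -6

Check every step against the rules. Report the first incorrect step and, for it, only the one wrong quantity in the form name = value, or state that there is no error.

Step 1: x = -3 + (-9) = -12, y = -1 + (2) = 1 — checks out.
Step 2: x = -12 + (6) = -6, y = 1 + (-9) = -8 — agrees with the trace.
Step 3: x = -6 + (-8) = -14, y = -8 + (-3) = -11 — same as recorded.
Step 4: x = -14 + (-9) = -23, y = -11 + (3) = -8 — verified.
Step 5: x = -23 + (-8) = -31, y = -8 + (0) = -8 — same as recorded.
Step 6: x = -31 + (-7) = -38, y = -8 + (-2) = -10 — in agreement.
Step 7: x = -38 + (-1) = -39, y = -10 + (-4) = -14 — this is not what the trace shows.
Conclusion: step 7 carries the first error; the entry should be y = -14.

step 7, y = -14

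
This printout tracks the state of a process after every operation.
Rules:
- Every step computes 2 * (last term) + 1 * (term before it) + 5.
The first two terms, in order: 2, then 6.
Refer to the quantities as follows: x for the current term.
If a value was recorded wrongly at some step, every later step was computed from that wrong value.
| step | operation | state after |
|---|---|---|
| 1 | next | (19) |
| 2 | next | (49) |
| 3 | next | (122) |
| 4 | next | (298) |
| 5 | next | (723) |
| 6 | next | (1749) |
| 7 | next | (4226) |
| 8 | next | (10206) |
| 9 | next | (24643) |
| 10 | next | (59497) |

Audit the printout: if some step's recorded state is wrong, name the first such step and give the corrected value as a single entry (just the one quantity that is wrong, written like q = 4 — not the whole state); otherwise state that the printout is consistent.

Recomputing the run from the initial state:
step 1: x = 19
step 2: x = 49
step 3: x = 122
step 4: x = 298
step 5: x = 723
step 6: x = 1749
step 7: x = 4226
step 8: x = 10206
step 9: x = 24643
step 10: x = 59497
This matches the printout at every step.

no error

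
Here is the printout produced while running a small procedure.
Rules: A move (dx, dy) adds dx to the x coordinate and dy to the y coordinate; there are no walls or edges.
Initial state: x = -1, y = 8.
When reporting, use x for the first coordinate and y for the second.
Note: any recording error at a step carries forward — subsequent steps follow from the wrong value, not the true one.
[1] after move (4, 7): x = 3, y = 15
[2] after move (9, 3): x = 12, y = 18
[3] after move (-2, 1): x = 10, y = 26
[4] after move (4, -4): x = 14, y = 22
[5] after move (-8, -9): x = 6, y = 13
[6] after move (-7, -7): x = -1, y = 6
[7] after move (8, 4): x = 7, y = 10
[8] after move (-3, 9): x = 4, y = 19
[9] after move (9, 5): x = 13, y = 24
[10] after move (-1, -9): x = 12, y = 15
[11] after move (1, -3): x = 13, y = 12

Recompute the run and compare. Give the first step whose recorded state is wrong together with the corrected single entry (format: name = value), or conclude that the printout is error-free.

step 3, y = 19

Step 1: x = -1 + (4) = 3, y = 8 + (7) = 15 — confirmed correct.
Step 2: x = 3 + (9) = 12, y = 15 + (3) = 18 — exactly as logged.
Step 3: x = 12 + (-2) = 10, y = 18 + (1) = 19 — first mismatch against the printout.
Step 3 is the first one off; corrected, y = 19.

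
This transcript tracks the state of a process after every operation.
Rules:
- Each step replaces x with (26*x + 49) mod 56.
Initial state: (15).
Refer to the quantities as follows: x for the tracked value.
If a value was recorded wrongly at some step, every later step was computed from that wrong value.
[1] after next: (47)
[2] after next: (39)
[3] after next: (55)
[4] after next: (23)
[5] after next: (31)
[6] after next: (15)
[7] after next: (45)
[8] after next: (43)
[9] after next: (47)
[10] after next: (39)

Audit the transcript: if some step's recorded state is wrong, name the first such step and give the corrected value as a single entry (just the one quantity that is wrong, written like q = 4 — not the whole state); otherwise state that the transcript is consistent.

step 1: x = (26*15 + 49) mod 56 = 47 -> no discrepancy
step 2: x = (26*47 + 49) mod 56 = 39 -> no discrepancy
step 3: x = (26*39 + 49) mod 56 = 55 -> no discrepancy
step 4: x = (26*55 + 49) mod 56 = 23 -> in agreement
step 5: x = (26*23 + 49) mod 56 = 31 -> confirmed correct
step 6: x = (26*31 + 49) mod 56 = 15 -> no discrepancy
step 7: x = (26*15 + 49) mod 56 = 47 -> the transcript has a different value
The audit stops at step 7: the recorded entry is wrong and should be x = 47.

step 7, x = 47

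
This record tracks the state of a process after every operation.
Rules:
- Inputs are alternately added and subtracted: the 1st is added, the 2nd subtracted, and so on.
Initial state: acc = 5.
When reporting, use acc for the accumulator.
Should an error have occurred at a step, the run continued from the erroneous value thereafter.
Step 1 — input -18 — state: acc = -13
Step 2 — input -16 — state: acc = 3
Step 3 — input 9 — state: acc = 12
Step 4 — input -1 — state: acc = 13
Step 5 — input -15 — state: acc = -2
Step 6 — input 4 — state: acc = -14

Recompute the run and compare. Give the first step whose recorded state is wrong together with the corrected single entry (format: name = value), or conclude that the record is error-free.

step 6, acc = -6

Recomputing the run from the initial state:
step 1: acc = -13
step 2: acc = 3
step 3: acc = 12
step 4: acc = 13
step 5: acc = -2
step 6: acc = -6
The first disagreement with the record is at step 6, where the value should be acc = -6.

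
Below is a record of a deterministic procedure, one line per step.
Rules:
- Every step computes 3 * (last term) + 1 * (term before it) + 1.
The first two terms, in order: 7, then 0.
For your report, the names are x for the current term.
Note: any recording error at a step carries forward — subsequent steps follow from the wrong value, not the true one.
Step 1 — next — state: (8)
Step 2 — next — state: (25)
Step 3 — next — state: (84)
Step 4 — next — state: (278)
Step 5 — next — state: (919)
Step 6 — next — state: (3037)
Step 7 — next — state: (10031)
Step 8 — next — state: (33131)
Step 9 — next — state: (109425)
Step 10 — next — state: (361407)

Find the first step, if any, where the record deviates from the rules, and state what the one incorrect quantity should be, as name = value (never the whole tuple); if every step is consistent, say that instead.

step 1: x = 3*(0) + (1)*(7) + (1) = 8 -> matches
step 2: x = 3*(8) + (1)*(0) + (1) = 25 -> consistent with the record
step 3: x = 3*(25) + (1)*(8) + (1) = 84 -> confirmed correct
step 4: x = 3*(84) + (1)*(25) + (1) = 278 -> matches
step 5: x = 3*(278) + (1)*(84) + (1) = 919 -> in agreement
step 6: x = 3*(919) + (1)*(278) + (1) = 3036 -> a discrepancy with the record
First deviation found at step 6; the corrected entry is x = 3036.

step 6, x = 3036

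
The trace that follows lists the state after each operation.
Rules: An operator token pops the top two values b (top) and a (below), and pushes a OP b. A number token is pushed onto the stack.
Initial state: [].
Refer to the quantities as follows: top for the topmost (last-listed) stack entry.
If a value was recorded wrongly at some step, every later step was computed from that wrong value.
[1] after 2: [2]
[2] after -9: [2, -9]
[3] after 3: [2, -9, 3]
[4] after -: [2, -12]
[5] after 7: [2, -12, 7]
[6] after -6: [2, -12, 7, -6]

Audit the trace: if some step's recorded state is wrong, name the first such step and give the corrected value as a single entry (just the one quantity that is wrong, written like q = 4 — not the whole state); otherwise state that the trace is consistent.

1. push 2: top = 2 (no discrepancy)
2. push -9: top = -9 (in agreement)
3. push 3: top = 3 (in agreement)
4. -9 - 3 = -12 (no discrepancy)
5. push 7: top = 7 (in agreement)
6. push -6: top = -6 (exactly as logged)
Each recorded entry agrees with the recomputation.

no error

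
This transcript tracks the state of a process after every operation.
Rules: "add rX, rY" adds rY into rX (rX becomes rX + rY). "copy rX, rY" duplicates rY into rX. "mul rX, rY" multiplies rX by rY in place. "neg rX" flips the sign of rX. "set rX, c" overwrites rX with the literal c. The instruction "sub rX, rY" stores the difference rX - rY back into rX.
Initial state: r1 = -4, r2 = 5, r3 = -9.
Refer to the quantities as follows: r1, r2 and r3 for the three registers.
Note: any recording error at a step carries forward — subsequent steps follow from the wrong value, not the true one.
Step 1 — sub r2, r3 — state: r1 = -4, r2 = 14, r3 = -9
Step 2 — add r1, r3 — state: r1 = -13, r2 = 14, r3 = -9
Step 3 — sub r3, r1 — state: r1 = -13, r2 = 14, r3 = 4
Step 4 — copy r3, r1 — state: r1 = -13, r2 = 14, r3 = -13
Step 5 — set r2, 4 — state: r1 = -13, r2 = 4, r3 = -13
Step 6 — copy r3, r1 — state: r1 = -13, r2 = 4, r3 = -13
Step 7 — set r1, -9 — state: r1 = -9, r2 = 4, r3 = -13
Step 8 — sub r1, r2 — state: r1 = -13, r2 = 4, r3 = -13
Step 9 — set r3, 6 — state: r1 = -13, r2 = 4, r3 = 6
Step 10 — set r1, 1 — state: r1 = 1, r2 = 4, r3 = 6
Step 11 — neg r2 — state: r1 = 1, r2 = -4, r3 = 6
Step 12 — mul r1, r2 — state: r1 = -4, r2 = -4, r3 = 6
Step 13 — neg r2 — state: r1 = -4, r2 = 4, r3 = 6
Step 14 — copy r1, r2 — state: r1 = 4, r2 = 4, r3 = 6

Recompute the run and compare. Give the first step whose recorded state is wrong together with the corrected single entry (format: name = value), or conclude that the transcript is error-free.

no error

Recomputing the run from the initial state:
step 1: r1 = -4, r2 = 14, r3 = -9
step 2: r1 = -13, r2 = 14, r3 = -9
step 3: r1 = -13, r2 = 14, r3 = 4
step 4: r1 = -13, r2 = 14, r3 = -13
step 5: r1 = -13, r2 = 4, r3 = -13
step 6: r1 = -13, r2 = 4, r3 = -13
step 7: r1 = -9, r2 = 4, r3 = -13
step 8: r1 = -13, r2 = 4, r3 = -13
step 9: r1 = -13, r2 = 4, r3 = 6
step 10: r1 = 1, r2 = 4, r3 = 6
step 11: r1 = 1, r2 = -4, r3 = 6
step 12: r1 = -4, r2 = -4, r3 = 6
step 13: r1 = -4, r2 = 4, r3 = 6
step 14: r1 = 4, r2 = 4, r3 = 6
This matches the transcript at every step.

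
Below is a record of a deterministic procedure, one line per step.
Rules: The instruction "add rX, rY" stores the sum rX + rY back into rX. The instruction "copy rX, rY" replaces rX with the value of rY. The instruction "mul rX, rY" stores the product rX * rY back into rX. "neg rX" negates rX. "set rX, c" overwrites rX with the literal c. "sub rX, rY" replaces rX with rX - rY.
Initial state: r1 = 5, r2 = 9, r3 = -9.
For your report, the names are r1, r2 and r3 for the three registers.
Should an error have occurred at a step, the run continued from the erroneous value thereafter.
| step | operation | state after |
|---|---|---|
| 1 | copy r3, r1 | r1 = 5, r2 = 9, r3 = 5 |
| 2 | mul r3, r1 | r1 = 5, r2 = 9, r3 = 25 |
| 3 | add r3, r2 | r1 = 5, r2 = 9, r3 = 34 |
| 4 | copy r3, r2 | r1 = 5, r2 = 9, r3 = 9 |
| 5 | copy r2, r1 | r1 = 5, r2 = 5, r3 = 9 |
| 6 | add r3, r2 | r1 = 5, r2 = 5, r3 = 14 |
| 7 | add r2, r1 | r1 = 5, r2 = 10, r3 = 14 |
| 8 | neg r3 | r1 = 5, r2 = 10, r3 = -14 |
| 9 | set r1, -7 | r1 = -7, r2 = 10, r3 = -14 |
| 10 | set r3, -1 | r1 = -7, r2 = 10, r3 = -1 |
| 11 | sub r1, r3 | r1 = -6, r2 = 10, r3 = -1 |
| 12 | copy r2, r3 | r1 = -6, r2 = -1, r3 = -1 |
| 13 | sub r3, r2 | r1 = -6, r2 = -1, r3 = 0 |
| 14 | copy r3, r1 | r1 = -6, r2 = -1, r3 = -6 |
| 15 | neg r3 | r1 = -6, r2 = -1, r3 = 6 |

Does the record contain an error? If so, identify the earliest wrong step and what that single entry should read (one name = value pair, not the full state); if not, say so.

Recomputing the run from the initial state:
step 1: r1 = 5, r2 = 9, r3 = 5
step 2: r1 = 5, r2 = 9, r3 = 25
step 3: r1 = 5, r2 = 9, r3 = 34
step 4: r1 = 5, r2 = 9, r3 = 9
step 5: r1 = 5, r2 = 5, r3 = 9
step 6: r1 = 5, r2 = 5, r3 = 14
step 7: r1 = 5, r2 = 10, r3 = 14
step 8: r1 = 5, r2 = 10, r3 = -14
step 9: r1 = -7, r2 = 10, r3 = -14
step 10: r1 = -7, r2 = 10, r3 = -1
step 11: r1 = -6, r2 = 10, r3 = -1
step 12: r1 = -6, r2 = -1, r3 = -1
step 13: r1 = -6, r2 = -1, r3 = 0
step 14: r1 = -6, r2 = -1, r3 = -6
step 15: r1 = -6, r2 = -1, r3 = 6
This matches the record at every step.

no error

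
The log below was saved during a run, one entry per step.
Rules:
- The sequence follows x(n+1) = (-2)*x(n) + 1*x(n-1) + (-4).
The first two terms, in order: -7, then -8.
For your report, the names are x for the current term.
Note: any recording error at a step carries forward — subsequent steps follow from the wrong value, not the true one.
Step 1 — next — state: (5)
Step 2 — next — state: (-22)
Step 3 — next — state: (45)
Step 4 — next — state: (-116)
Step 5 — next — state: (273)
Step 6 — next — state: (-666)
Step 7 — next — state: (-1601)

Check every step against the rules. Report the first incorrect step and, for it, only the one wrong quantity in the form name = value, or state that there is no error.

step 7, x = 1601

Recomputing the run from the initial state:
step 1: x = 5
step 2: x = -22
step 3: x = 45
step 4: x = -116
step 5: x = 273
step 6: x = -666
step 7: x = 1601
The first disagreement with the log is at step 7, where the value should be x = 1601.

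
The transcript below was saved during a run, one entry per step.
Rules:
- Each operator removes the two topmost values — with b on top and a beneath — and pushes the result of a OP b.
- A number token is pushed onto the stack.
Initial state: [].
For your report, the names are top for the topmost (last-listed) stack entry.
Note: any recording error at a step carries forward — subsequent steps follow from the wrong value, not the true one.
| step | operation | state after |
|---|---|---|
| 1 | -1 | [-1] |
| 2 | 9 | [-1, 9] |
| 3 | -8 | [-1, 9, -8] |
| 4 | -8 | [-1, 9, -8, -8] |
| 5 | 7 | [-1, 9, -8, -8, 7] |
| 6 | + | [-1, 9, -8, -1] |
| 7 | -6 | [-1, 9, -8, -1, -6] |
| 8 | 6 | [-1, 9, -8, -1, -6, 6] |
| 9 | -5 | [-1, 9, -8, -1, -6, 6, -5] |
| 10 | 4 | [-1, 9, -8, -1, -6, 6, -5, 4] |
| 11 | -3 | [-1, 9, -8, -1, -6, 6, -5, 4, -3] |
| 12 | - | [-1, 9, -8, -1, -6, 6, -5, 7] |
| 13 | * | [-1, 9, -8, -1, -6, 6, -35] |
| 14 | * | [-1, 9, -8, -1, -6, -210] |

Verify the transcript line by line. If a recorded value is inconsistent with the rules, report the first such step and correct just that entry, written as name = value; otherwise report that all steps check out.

no error

1. push -1: top = -1 (confirmed correct)
2. push 9: top = 9 (checks out)
3. push -8: top = -8 (confirmed correct)
4. push -8: top = -8 (agrees with the transcript)
5. push 7: top = 7 (consistent with the transcript)
6. -8 + 7 = -1 (no discrepancy)
7. push -6: top = -6 (no discrepancy)
8. push 6: top = 6 (in agreement)
9. push -5: top = -5 (no discrepancy)
10. push 4: top = 4 (verified)
11. push -3: top = -3 (confirmed correct)
12. 4 - -3 = 7 (matches)
13. -5 * 7 = -35 (same as recorded)
14. 6 * -35 = -210 (same as recorded)
Each recorded entry agrees with the recomputation.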